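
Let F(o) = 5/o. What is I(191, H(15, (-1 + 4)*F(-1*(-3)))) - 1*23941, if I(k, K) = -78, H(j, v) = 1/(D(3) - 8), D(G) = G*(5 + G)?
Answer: -24019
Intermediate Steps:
H(j, v) = 1/16 (H(j, v) = 1/(3*(5 + 3) - 8) = 1/(3*8 - 8) = 1/(24 - 8) = 1/16)
I(191, H(15, (-1 + 4)*F(-1*(-3)))) - 1*23941 = -78 - 1*23941 = -78 - 23941 = -24019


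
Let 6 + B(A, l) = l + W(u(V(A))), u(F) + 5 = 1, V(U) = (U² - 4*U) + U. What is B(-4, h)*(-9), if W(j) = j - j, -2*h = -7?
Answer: 45/2 ≈ 22.500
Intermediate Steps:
h = 7/2 (h = -½*(-7) = 7/2 ≈ 3.5000)
V(U) = U² - 3*U
u(F) = -4 (u(F) = -5 + 1 = -4)
W(j) = 0
B(A, l) = -6 + l (B(A, l) = -6 + (l + 0) = -6 + l)
B(-4, h)*(-9) = (-6 + 7/2)*(-9) = -5/2*(-9) = 45/2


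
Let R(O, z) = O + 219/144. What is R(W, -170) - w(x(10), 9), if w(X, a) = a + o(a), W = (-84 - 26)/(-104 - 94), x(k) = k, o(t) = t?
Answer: -2293/144 ≈ -15.924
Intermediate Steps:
W = 5/9 (W = -110/(-198) = -110*(-1/198) = 5/9 ≈ 0.55556)
R(O, z) = 73/48 + O (R(O, z) = O + 219*(1/144) = O + 73/48 = 73/48 + O)
w(X, a) = 2*a (w(X, a) = a + a = 2*a)
R(W, -170) - w(x(10), 9) = (73/48 + 5/9) - 2*9 = 299/144 - 1*18 = 299/144 - 18 = -2293/144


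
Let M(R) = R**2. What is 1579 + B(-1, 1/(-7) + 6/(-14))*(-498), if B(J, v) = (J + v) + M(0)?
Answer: 16531/7 ≈ 2361.6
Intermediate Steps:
B(J, v) = J + v (B(J, v) = (J + v) + 0**2 = (J + v) + 0 = J + v)
1579 + B(-1, 1/(-7) + 6/(-14))*(-498) = 1579 + (-1 + (1/(-7) + 6/(-14)))*(-498) = 1579 + (-1 + (1*(-1/7) + 6*(-1/14)))*(-498) = 1579 + (-1 + (-1/7 - 3/7))*(-498) = 1579 + (-1 - 4/7)*(-498) = 1579 - 11/7*(-498) = 1579 + 5478/7 = 16531/7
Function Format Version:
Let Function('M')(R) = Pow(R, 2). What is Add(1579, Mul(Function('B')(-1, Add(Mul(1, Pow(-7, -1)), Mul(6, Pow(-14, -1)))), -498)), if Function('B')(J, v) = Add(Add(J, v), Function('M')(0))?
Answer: Rational(16531, 7) ≈ 2361.6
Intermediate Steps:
Function('B')(J, v) = Add(J, v) (Function('B')(J, v) = Add(Add(J, v), Pow(0, 2)) = Add(Add(J, v), 0) = Add(J, v))
Add(1579, Mul(Function('B')(-1, Add(Mul(1, Pow(-7, -1)), Mul(6, Pow(-14, -1)))), -498)) = Add(1579, Mul(Add(-1, Add(Mul(1, Pow(-7, -1)), Mul(6, Pow(-14, -1)))), -498)) = Add(1579, Mul(Add(-1, Add(Mul(1, Rational(-1, 7)), Mul(6, Rational(-1, 14)))), -498)) = Add(1579, Mul(Add(-1, Add(Rational(-1, 7), Rational(-3, 7))), -498)) = Add(1579, Mul(Add(-1, Rational(-4, 7)), -498)) = Add(1579, Mul(Rational(-11, 7), -498)) = Add(1579, Rational(5478, 7)) = Rational(16531, 7)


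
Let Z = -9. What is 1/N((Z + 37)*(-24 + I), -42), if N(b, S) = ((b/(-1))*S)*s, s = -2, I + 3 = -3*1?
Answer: 1/70560 ≈ 1.4172e-5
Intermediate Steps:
I = -6 (I = -3 - 3*1 = -3 - 3 = -6)
N(b, S) = 2*S*b (N(b, S) = ((b/(-1))*S)*(-2) = ((b*(-1))*S)*(-2) = ((-b)*S)*(-2) = -S*b*(-2) = 2*S*b)
1/N((Z + 37)*(-24 + I), -42) = 1/(2*(-42)*((-9 + 37)*(-24 - 6))) = 1/(2*(-42)*(28*(-30))) = 1/(2*(-42)*(-840)) = 1/70560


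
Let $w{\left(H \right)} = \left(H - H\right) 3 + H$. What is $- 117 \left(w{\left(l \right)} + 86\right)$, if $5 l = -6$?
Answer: $- \frac{49608}{5} \approx -9921.6$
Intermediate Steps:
$l = - \frac{6}{5}$ ($l = \frac{1}{5} \left(-6\right) = - \frac{6}{5} \approx -1.2$)
$w{\left(H \right)} = H$ ($w{\left(H \right)} = 0 \cdot 3 + H = 0 + H = H$)
$- 117 \left(w{\left(l \right)} + 86\right) = - 117 \left(- \frac{6}{5} + 86\right) = \left(-117\right) \frac{424}{5} = - \frac{49608}{5}$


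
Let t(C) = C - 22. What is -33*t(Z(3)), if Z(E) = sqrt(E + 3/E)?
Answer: 660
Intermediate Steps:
t(C) = -22 + C
-33*t(Z(3)) = -33*(-22 + sqrt(3 + 3/3)) = -33*(-22 + sqrt(3 + 3*(1/3))) = -33*(-22 + sqrt(3 + 1)) = -33*(-22 + sqrt(4)) = -33*(-22 + 2) = -33*(-20) = 660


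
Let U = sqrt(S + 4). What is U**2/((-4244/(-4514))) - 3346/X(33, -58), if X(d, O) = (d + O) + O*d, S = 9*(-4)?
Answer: -9495866/293897 ≈ -32.310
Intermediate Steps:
S = -36
X(d, O) = O + d + O*d (X(d, O) = (O + d) + O*d = O + d + O*d)
U = 4*I*sqrt(2) (U = sqrt(-36 + 4) = sqrt(-32) = 4*I*sqrt(2) ≈ 5.6569*I)
U**2/((-4244/(-4514))) - 3346/X(33, -58) = (4*I*sqrt(2))**2/((-4244/(-4514))) - 3346/(-58 + 33 - 58*33) = -32/((-4244*(-1/4514))) - 3346/(-58 + 33 - 1914) = -32/2122/2257 - 3346/(-1939) = -32*2257/2122 - 3346*(-1/1939) = -36112/1061 + 478/277 = -9495866/293897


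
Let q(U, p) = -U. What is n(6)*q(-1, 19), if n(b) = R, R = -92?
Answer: -92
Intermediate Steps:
n(b) = -92
n(6)*q(-1, 19) = -(-92)*(-1) = -92*1 = -92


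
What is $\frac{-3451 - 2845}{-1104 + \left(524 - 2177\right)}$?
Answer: $\frac{6296}{2757} \approx 2.2836$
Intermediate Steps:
$\frac{-3451 - 2845}{-1104 + \left(524 - 2177\right)} = - \frac{6296}{-1104 + \left(524 - 2177\right)} = - \frac{6296}{-1104 - 1653} = - \frac{6296}{-2757} = \left(-6296\right) \left(- \frac{1}{2757}\right) = \frac{6296}{2757}$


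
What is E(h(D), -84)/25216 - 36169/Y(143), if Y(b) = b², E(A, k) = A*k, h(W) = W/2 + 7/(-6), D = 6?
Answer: -457593325/257820992 ≈ -1.7748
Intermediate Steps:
h(W) = -7/6 + W/2 (h(W) = W*(½) + 7*(-⅙) = W/2 - 7/6 = -7/6 + W/2)
E(h(D), -84)/25216 - 36169/Y(143) = ((-7/6 + (½)*6)*(-84))/25216 - 36169/(143²) = ((-7/6 + 3)*(-84))*(1/25216) - 36169/20449 = ((11/6)*(-84))*(1/25216) - 36169*1/20449 = -154*1/25216 - 36169/20449 = -77/12608 - 36169/20449 = -457593325/257820992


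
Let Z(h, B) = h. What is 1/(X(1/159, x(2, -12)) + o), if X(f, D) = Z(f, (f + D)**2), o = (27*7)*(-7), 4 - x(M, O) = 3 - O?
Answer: -159/210356 ≈ -0.00075586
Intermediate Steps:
x(M, O) = 1 + O (x(M, O) = 4 - (3 - O) = 4 + (-3 + O) = 1 + O)
o = -1323 (o = 189*(-7) = -1323)
X(f, D) = f
1/(X(1/159, x(2, -12)) + o) = 1/(1/159 - 1323) = 1/(-210356/159) = -159/210356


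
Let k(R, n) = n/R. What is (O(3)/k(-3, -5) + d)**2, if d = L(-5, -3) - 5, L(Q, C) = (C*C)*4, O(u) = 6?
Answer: 29929/25 ≈ 1197.2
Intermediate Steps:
L(Q, C) = 4*C**2 (L(Q, C) = C**2*4 = 4*C**2)
d = 31 (d = 4*(-3)**2 - 5 = 4*9 - 5 = 36 - 5 = 31)
(O(3)/k(-3, -5) + d)**2 = (6/((-5/(-3))) + 31)**2 = (6/((-5*(-1/3))) + 31)**2 = (6/(5/3) + 31)**2 = (6*(3/5) + 31)**2 = (18/5 + 31)**2 = (173/5)**2 = 29929/25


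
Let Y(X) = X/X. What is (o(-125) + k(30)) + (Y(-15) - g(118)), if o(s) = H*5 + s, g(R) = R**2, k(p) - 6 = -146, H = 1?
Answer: -14183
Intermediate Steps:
k(p) = -140 (k(p) = 6 - 146 = -140)
Y(X) = 1
o(s) = 5 + s (o(s) = 1*5 + s = 5 + s)
(o(-125) + k(30)) + (Y(-15) - g(118)) = ((5 - 125) - 140) + (1 - 1*118**2) = (-120 - 140) + (1 - 1*13924) = -260 + (1 - 13924) = -260 - 13923 = -14183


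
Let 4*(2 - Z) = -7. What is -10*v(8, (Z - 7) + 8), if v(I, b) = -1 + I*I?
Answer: -630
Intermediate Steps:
Z = 15/4 (Z = 2 - ¼*(-7) = 2 + 7/4 = 15/4 ≈ 3.7500)
v(I, b) = -1 + I²
-10*v(8, (Z - 7) + 8) = -10*(-1 + 8²) = -10*(-1 + 64) = -10*63 = -630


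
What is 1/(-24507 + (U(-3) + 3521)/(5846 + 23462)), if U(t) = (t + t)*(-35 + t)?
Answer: -29308/718247407 ≈ -4.0805e-5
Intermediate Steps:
U(t) = 2*t*(-35 + t) (U(t) = (2*t)*(-35 + t) = 2*t*(-35 + t))
1/(-24507 + (U(-3) + 3521)/(5846 + 23462)) = 1/(-24507 + (2*(-3)*(-35 - 3) + 3521)/(5846 + 23462)) = 1/(-24507 + (2*(-3)*(-38) + 3521)/29308) = 1/(-24507 + (228 + 3521)*(1/29308)) = 1/(-24507 + 3749*(1/29308)) = 1/(-24507 + 3749/29308) = 1/(-718247407/29308) = -29308/718247407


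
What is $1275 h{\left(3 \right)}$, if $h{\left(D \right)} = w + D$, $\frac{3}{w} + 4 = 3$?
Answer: $0$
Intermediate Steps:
$w = -3$ ($w = \frac{3}{-4 + 3} = \frac{3}{-1} = 3 \left(-1\right) = -3$)
$h{\left(D \right)} = -3 + D$
$1275 h{\left(3 \right)} = 1275 \left(-3 + 3\right) = 1275 \cdot 0 = 0$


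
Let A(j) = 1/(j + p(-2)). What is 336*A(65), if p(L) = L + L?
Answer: 336/61 ≈ 5.5082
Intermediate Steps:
p(L) = 2*L
A(j) = 1/(-4 + j) (A(j) = 1/(j + 2*(-2)) = 1/(j - 4) = 1/(-4 + j))
336*A(65) = 336/(-4 + 65) = 336/61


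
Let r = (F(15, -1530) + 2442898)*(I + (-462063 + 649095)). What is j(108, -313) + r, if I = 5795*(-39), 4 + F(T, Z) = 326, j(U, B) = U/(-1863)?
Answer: -6570153301144/69 ≈ -9.5220e+10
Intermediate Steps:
j(U, B) = -U/1863 (j(U, B) = U*(-1/1863) = -U/1863)
F(T, Z) = 322 (F(T, Z) = -4 + 326 = 322)
I = -226005
r = -95219613060 (r = (322 + 2442898)*(-226005 + (-462063 + 649095)) = 2443220*(-226005 + 187032) = 2443220*(-38973) = -95219613060)
j(108, -313) + r = -1/1863*108 - 95219613060 = -4/69 - 95219613060 = -6570153301144/69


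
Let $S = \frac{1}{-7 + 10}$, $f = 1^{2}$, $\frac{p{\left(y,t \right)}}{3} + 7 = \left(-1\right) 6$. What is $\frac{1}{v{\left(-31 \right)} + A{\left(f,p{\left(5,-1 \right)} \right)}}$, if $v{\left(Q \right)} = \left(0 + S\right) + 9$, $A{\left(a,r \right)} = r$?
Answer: $- \frac{3}{89} \approx -0.033708$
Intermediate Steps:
$p{\left(y,t \right)} = -39$ ($p{\left(y,t \right)} = -21 + 3 \left(\left(-1\right) 6\right) = -21 + 3 \left(-6\right) = -21 - 18 = -39$)
$f = 1$
$S = \frac{1}{3} \approx 0.33333$
$v{\left(Q \right)} = \frac{28}{3}$ ($v{\left(Q \right)} = \left(0 + \frac{1}{3}\right) + 9 = \frac{1}{3} + 9 = \frac{28}{3}$)
$\frac{1}{v{\left(-31 \right)} + A{\left(f,p{\left(5,-1 \right)} \right)}} = \frac{1}{\frac{28}{3} - 39} = \frac{1}{- \frac{89}{3}} = - \frac{3}{89}$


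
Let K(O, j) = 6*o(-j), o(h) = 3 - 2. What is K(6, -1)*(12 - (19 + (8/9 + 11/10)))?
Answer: -809/15 ≈ -53.933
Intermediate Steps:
o(h) = 1
K(O, j) = 6 (K(O, j) = 6*1 = 6)
K(6, -1)*(12 - (19 + (8/9 + 11/10))) = 6*(12 - (19 + (8/9 + 11/10))) = 6*(12 - (19 + 179/90)) = 6*(12 - 1*1889/90) = 6*(12 - 1889/90) = 6*(-809/90) = -809/15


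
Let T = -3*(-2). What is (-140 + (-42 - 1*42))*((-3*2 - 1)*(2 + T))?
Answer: 12544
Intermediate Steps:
T = 6
(-140 + (-42 - 1*42))*((-3*2 - 1)*(2 + T)) = (-140 + (-42 - 1*42))*((-3*2 - 1)*(2 + 6)) = (-140 + (-42 - 42))*((-6 - 1)*8) = (-140 - 84)*(-7*8) = -224*(-56) = 12544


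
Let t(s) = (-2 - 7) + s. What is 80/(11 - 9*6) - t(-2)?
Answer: 393/43 ≈ 9.1395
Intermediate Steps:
t(s) = -9 + s
80/(11 - 9*6) - t(-2) = 80/(11 - 9*6) - (-9 - 2) = 80/(11 - 54) - 1*(-11) = 80/(-43) + 11 = 80*(-1/43) + 11 = -80/43 + 11 = 393/43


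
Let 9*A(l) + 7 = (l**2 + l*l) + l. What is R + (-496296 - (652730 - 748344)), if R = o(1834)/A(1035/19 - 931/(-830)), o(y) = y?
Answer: -51735312806039792/129118989331 ≈ -4.0068e+5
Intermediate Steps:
A(l) = -7/9 + l/9 + 2*l**2/9 (A(l) = -7/9 + ((l**2 + l*l) + l)/9 = -7/9 + ((l**2 + l**2) + l)/9 = -7/9 + (2*l**2 + l)/9 = -7/9 + (l + 2*l**2)/9 = -7/9 + (l/9 + 2*l**2/9) = -7/9 + l/9 + 2*l**2/9)
R = 342077083950/129118989331 (R = 1834/(-7/9 + (1035/19 - 931/(-830))/9 + 2*(1035/19 - 931/(-830))**2/9) = 1834/(-7/9 + (1035*(1/19) - 931*(-1/830))/9 + 2*(1035*(1/19) - 931*(-1/830))**2/9) = 1834/(-7/9 + (1035/19 + 931/830)/9 + 2*(1035/19 + 931/830)**2/9) = 1834/(-7/9 + (1/9)*(876739/15770) + 2*(876739/15770)**2/9) = 1834/(-7/9 + 876739/141930 + (2/9)*(768671274121/248692900)) = 1834/(-7/9 + 876739/141930 + 768671274121/1119118050) = 1834/(129118989331/186519675) = 1834*(186519675/129118989331) = 342077083950/129118989331 ≈ 2.6493)
R + (-496296 - (652730 - 748344)) = 342077083950/129118989331 + (-496296 - (652730 - 748344)) = 342077083950/129118989331 + (-496296 - 1*(-95614)) = 342077083950/129118989331 + (-496296 + 95614) = 342077083950/129118989331 - 400682 = -51735312806039792/129118989331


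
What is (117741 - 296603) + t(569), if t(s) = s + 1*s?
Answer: -177724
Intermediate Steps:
t(s) = 2*s (t(s) = s + s = 2*s)
(117741 - 296603) + t(569) = (117741 - 296603) + 2*569 = -178862 + 1138 = -177724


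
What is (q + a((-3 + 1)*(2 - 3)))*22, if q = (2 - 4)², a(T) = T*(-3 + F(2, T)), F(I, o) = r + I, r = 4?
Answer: 220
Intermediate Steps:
F(I, o) = 4 + I
a(T) = 3*T (a(T) = T*(-3 + (4 + 2)) = T*(-3 + 6) = T*3 = 3*T)
q = 4 (q = (-2)² = 4)
(q + a((-3 + 1)*(2 - 3)))*22 = (4 + 3*((-3 + 1)*(2 - 3)))*22 = (4 + 3*(-2*(-1)))*22 = (4 + 3*2)*22 = (4 + 6)*22 = 10*22 = 220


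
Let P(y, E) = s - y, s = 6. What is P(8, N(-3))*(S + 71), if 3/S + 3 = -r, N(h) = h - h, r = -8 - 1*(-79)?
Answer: -5251/37 ≈ -141.92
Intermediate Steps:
r = 71 (r = -8 + 79 = 71)
N(h) = 0
S = -3/74 (S = 3/(-3 - 1*71) = 3/(-3 - 71) = 3/(-74) = 3*(-1/74) = -3/74 ≈ -0.040541)
P(y, E) = 6 - y
P(8, N(-3))*(S + 71) = (6 - 1*8)*(-3/74 + 71) = (6 - 8)*(5251/74) = -2*5251/74 = -5251/37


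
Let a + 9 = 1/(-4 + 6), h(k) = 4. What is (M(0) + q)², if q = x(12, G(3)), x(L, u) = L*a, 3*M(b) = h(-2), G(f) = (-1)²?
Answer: 91204/9 ≈ 10134.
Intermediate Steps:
G(f) = 1
M(b) = 4/3 (M(b) = (⅓)*4 = 4/3)
a = -17/2 (a = -9 + 1/(-4 + 6) = -9 + 1/2 = -9 + ½ = -17/2 ≈ -8.5000)
x(L, u) = -17*L/2 (x(L, u) = L*(-17/2) = -17*L/2)
q = -102 (q = -17/2*12 = -102)
(M(0) + q)² = (4/3 - 102)² = (-302/3)² = 91204/9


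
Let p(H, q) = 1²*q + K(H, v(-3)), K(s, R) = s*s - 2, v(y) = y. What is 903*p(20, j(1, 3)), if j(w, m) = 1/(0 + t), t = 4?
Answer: 1438479/4 ≈ 3.5962e+5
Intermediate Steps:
K(s, R) = -2 + s² (K(s, R) = s² - 2 = -2 + s²)
j(w, m) = ¼ (j(w, m) = 1/(0 + 4) = 1/4 = ¼)
p(H, q) = -2 + q + H² (p(H, q) = 1²*q + (-2 + H²) = 1*q + (-2 + H²) = q + (-2 + H²) = -2 + q + H²)
903*p(20, j(1, 3)) = 903*(-2 + ¼ + 20²) = 903*(-2 + ¼ + 400) = 903*(1593/4) = 1438479/4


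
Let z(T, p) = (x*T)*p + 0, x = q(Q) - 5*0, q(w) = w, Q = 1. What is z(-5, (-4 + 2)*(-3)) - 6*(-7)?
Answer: 12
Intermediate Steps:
x = 1 (x = 1 - 5*0 = 1 + 0 = 1)
z(T, p) = T*p (z(T, p) = (1*T)*p + 0 = T*p + 0 = T*p)
z(-5, (-4 + 2)*(-3)) - 6*(-7) = -5*(-4 + 2)*(-3) - 6*(-7) = -(-10)*(-3) + 42 = -5*6 + 42 = -30 + 42 = 12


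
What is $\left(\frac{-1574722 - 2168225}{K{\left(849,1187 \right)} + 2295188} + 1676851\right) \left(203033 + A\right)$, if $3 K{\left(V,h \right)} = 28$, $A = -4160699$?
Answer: $- \frac{22847804892460503183}{3442796} \approx -6.6364 \cdot 10^{12}$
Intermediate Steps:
$K{\left(V,h \right)} = \frac{28}{3}$ ($K{\left(V,h \right)} = \frac{1}{3} \cdot 28 = \frac{28}{3}$)
$\left(\frac{-1574722 - 2168225}{K{\left(849,1187 \right)} + 2295188} + 1676851\right) \left(203033 + A\right) = \left(\frac{-1574722 - 2168225}{\frac{28}{3} + 2295188} + 1676851\right) \left(203033 - 4160699\right) = \left(- \frac{3742947}{\frac{6885592}{3}} + 1676851\right) \left(-3957666\right) = \left(\left(-3742947\right) \frac{3}{6885592} + 1676851\right) \left(-3957666\right) = \left(- \frac{11228841}{6885592} + 1676851\right) \left(-3957666\right) = \frac{11546100601951}{6885592} \left(-3957666\right) = - \frac{22847804892460503183}{3442796}$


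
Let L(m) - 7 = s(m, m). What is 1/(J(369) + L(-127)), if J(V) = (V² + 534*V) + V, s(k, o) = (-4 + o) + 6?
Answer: 1/333458 ≈ 2.9989e-6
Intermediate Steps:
s(k, o) = 2 + o
L(m) = 9 + m (L(m) = 7 + (2 + m) = 9 + m)
J(V) = V² + 535*V
1/(J(369) + L(-127)) = 1/(369*(535 + 369) + (9 - 127)) = 1/(369*904 - 118) = 1/(333576 - 118) = 1/333458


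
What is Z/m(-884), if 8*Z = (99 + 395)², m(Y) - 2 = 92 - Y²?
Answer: -61009/1562724 ≈ -0.039040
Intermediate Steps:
m(Y) = 94 - Y² (m(Y) = 2 + (92 - Y²) = 94 - Y²)
Z = 61009/2 (Z = (99 + 395)²/8 = (⅛)*494² = (⅛)*244036 = 61009/2 ≈ 30505.)
Z/m(-884) = 61009/(2*(94 - 1*(-884)²)) = 61009/(2*(94 - 1*781456)) = 61009/(2*(94 - 781456)) = (61009/2)/(-781362) = (61009/2)*(-1/781362) = -61009/1562724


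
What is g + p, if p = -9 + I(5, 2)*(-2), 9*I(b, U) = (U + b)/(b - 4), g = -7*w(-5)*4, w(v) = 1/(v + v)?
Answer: -349/45 ≈ -7.7556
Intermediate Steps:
w(v) = 1/(2*v)
g = 14/5 (g = -7/(2*(-5))*4 = -7*(-1)/(2*5)*4 = -7*(-1/10)*4 = (7/10)*4 = 14/5 ≈ 2.8000)
I(b, U) = (U + b)/(9*(-4 + b)) (I(b, U) = ((U + b)/(b - 4))/9 = ((U + b)/(-4 + b))/9 = (U + b)/(9*(-4 + b)))
p = -95/9 (p = -9 + ((2 + 5)/(9*(-4 + 5)))*(-2) = -9 + ((1/9)*7/1)*(-2) = -9 + ((1/9)*1*7)*(-2) = -9 + (7/9)*(-2) = -9 - 14/9 = -95/9 ≈ -10.556)
g + p = 14/5 - 95/9 = -349/45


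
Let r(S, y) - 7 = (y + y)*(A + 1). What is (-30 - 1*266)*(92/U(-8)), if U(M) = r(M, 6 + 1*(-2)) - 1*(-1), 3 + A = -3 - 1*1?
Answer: 3404/5 ≈ 680.80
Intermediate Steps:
A = -7 (A = -3 + (-3 - 1*1) = -3 + (-3 - 1) = -3 - 4 = -7)
r(S, y) = 7 - 12*y (r(S, y) = 7 + (y + y)*(-7 + 1) = 7 + (2*y)*(-6) = 7 - 12*y)
U(M) = -40 (U(M) = (7 - 12*(6 + 1*(-2))) - 1*(-1) = (7 - 12*(6 - 2)) + 1 = (7 - 12*4) + 1 = (7 - 48) + 1 = -41 + 1 = -40)
(-30 - 1*266)*(92/U(-8)) = (-30 - 1*266)*(92/(-40)) = (-30 - 266)*(92*(-1/40)) = -296*(-23/10) = 3404/5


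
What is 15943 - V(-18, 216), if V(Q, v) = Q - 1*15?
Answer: 15976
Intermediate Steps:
V(Q, v) = -15 + Q (V(Q, v) = Q - 15 = -15 + Q)
15943 - V(-18, 216) = 15943 - (-15 - 18) = 15943 - 1*(-33) = 15943 + 33 = 15976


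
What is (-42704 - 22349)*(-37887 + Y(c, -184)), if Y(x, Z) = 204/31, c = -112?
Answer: 76391282529/31 ≈ 2.4642e+9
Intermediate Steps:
Y(x, Z) = 204/31 (Y(x, Z) = 204*(1/31) = 204/31)
(-42704 - 22349)*(-37887 + Y(c, -184)) = (-42704 - 22349)*(-37887 + 204/31) = -65053*(-1174293/31) = 76391282529/31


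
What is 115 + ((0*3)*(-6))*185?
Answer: 115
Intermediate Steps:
115 + ((0*3)*(-6))*185 = 115 + (0*(-6))*185 = 115 + 0*185 = 115 + 0 = 115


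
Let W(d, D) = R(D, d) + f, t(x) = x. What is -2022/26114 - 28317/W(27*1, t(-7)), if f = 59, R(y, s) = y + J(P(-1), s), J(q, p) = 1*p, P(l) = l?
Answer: -369814938/1031503 ≈ -358.52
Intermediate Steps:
J(q, p) = p
R(y, s) = s + y (R(y, s) = y + s = s + y)
W(d, D) = 59 + D + d (W(d, D) = (d + D) + 59 = (D + d) + 59 = 59 + D + d)
-2022/26114 - 28317/W(27*1, t(-7)) = -2022/26114 - 28317/(59 - 7 + 27*1) = -2022*1/26114 - 28317/(59 - 7 + 27) = -1011/13057 - 28317/79 = -369814938/1031503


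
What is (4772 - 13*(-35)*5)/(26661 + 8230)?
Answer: 7047/34891 ≈ 0.20197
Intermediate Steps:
(4772 - 13*(-35)*5)/(26661 + 8230) = (4772 + 455*5)/34891 = (4772 + 2275)*(1/34891) = 7047*(1/34891) = 7047/34891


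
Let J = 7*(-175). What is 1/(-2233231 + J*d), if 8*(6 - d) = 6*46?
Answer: -2/4396637 ≈ -4.5489e-7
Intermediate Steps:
J = -1225
d = -57/2 (d = 6 - 3*46/4 = 6 - ⅛*276 = 6 - 69/2 = -57/2 ≈ -28.500)
1/(-2233231 + J*d) = 1/(-2233231 - 1225*(-57/2)) = 1/(-2233231 + 69825/2) = 1/(-4396637/2) = -2/4396637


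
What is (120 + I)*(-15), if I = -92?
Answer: -420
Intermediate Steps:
(120 + I)*(-15) = (120 - 92)*(-15) = 28*(-15) = -420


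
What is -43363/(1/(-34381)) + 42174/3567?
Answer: 1772636481325/1189 ≈ 1.4909e+9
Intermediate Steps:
-43363/(1/(-34381)) + 42174/3567 = -43363/(-1/34381) + 42174*(1/3567) = -43363*(-34381) + 14058/1189 = 1490863303 + 14058/1189 = 1772636481325/1189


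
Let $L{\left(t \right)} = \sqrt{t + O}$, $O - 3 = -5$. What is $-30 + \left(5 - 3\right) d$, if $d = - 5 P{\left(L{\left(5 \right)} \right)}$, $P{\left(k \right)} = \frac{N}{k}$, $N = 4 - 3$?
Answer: $-30 - \frac{10 \sqrt{3}}{3} \approx -35.773$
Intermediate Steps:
$O = -2$ ($O = 3 - 5 = -2$)
$N = 1$ ($N = 4 - 3 = 1$)
$L{\left(t \right)} = \sqrt{-2 + t}$ ($L{\left(t \right)} = \sqrt{t - 2} = \sqrt{-2 + t}$)
$P{\left(k \right)} = \frac{1}{k}$ ($P{\left(k \right)} = 1 \frac{1}{k} = \frac{1}{k}$)
$d = - \frac{5 \sqrt{3}}{3}$ ($d = - \frac{5}{\sqrt{-2 + 5}} = - \frac{5}{\sqrt{3}} = - 5 \frac{\sqrt{3}}{3} = - \frac{5 \sqrt{3}}{3} \approx -2.8868$)
$-30 + \left(5 - 3\right) d = -30 + \left(5 - 3\right) \left(- \frac{5 \sqrt{3}}{3}\right) = -30 + 2 \left(- \frac{5 \sqrt{3}}{3}\right) = -30 - \frac{10 \sqrt{3}}{3}$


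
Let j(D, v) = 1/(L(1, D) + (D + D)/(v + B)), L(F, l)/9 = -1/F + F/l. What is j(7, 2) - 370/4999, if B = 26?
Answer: -107356/504899 ≈ -0.21263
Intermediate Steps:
L(F, l) = -9/F + 9*F/l (L(F, l) = 9*(-1/F + F/l) = -9/F + 9*F/l)
j(D, v) = 1/(-9 + 9/D + 2*D/(26 + v)) (j(D, v) = 1/((-9/1 + 9*1/D) + (D + D)/(v + 26)) = 1/((-9*1 + 9/D) + (2*D)/(26 + v)) = 1/((-9 + 9/D) + 2*D/(26 + v)) = 1/(-9 + 9/D + 2*D/(26 + v)))
j(7, 2) - 370/4999 = 7*(26 + 2)/(234 - 9*2*(-1 + 7) + 2*7*(-117 + 7)) - 370/4999 = 7*28/(234 - 9*2*6 + 2*7*(-110)) - 370*1/4999 = 7*28/(234 - 108 - 1540) - 370/4999 = 7*28/(-1414) - 370/4999 = 7*(-1/1414)*28 - 370/4999 = -14/101 - 370/4999 = -107356/504899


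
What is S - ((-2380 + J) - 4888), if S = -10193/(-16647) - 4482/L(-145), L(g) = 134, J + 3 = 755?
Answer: 7230991088/1115349 ≈ 6483.2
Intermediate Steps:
J = 752 (J = -3 + 755 = 752)
S = -36622996/1115349 (S = -10193/(-16647) - 4482/134 = -10193*(-1/16647) - 4482*1/134 = 10193/16647 - 2241/67 = -36622996/1115349 ≈ -32.835)
S - ((-2380 + J) - 4888) = -36622996/1115349 - ((-2380 + 752) - 4888) = -36622996/1115349 - (-1628 - 4888) = -36622996/1115349 - 1*(-6516) = -36622996/1115349 + 6516 = 7230991088/1115349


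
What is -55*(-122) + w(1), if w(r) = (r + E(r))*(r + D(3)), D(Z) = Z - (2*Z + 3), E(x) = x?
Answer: 6700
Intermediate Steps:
D(Z) = -3 - Z (D(Z) = Z - (3 + 2*Z) = Z + (-3 - 2*Z) = -3 - Z)
w(r) = 2*r*(-6 + r) (w(r) = (r + r)*(r + (-3 - 1*3)) = (2*r)*(r + (-3 - 3)) = (2*r)*(r - 6) = (2*r)*(-6 + r) = 2*r*(-6 + r))
-55*(-122) + w(1) = -55*(-122) + 2*1*(-6 + 1) = 6710 + 2*1*(-5) = 6710 - 10 = 6700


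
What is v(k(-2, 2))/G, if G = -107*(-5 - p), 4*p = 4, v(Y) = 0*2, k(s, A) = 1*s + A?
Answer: 0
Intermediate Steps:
k(s, A) = A + s (k(s, A) = s + A = A + s)
v(Y) = 0
p = 1 (p = (1/4)*4 = 1)
G = 642 (G = -107*(-5 - 1*1) = -107*(-5 - 1) = -107*(-6) = 642)
v(k(-2, 2))/G = 0/642 = 0*(1/642) = 0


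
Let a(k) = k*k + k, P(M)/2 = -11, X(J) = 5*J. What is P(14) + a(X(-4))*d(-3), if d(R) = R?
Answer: -1162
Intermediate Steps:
P(M) = -22 (P(M) = 2*(-11) = -22)
a(k) = k + k² (a(k) = k² + k = k + k²)
P(14) + a(X(-4))*d(-3) = -22 + ((5*(-4))*(1 + 5*(-4)))*(-3) = -22 - 20*(1 - 20)*(-3) = -22 - 20*(-19)*(-3) = -22 + 380*(-3) = -22 - 1140 = -1162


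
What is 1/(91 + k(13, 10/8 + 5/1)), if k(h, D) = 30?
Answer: 1/121 ≈ 0.0082645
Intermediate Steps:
1/(91 + k(13, 10/8 + 5/1)) = 1/(91 + 30) = 1/121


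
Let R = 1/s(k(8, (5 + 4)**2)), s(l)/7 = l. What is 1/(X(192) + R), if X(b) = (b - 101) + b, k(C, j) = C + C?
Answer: 112/31697 ≈ 0.0035335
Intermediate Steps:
k(C, j) = 2*C
X(b) = -101 + 2*b (X(b) = (-101 + b) + b = -101 + 2*b)
s(l) = 7*l
R = 1/112 (R = 1/(7*(2*8)) = 1/(7*16) = 1/112 ≈ 0.0089286)
1/(X(192) + R) = 1/((-101 + 2*192) + 1/112) = 1/((-101 + 384) + 1/112) = 1/(283 + 1/112) = 1/(31697/112) = 112/31697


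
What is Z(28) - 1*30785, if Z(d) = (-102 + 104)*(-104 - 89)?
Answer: -31171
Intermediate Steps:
Z(d) = -386 (Z(d) = 2*(-193) = -386)
Z(28) - 1*30785 = -386 - 1*30785 = -386 - 30785 = -31171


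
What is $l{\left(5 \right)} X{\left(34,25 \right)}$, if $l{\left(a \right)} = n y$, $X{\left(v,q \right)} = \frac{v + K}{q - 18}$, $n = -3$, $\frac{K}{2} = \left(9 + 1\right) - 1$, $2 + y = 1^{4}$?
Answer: $\frac{156}{7} \approx 22.286$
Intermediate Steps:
$y = -1$ ($y = -2 + 1^{4} = -2 + 1 = -1$)
$K = 18$ ($K = 2 \left(\left(9 + 1\right) - 1\right) = 2 \left(10 - 1\right) = 2 \cdot 9 = 18$)
$X{\left(v,q \right)} = \frac{18 + v}{-18 + q}$ ($X{\left(v,q \right)} = \frac{v + 18}{q - 18} = \frac{18 + v}{-18 + q}$)
$l{\left(a \right)} = 3$ ($l{\left(a \right)} = \left(-3\right) \left(-1\right) = 3$)
$l{\left(5 \right)} X{\left(34,25 \right)} = 3 \frac{18 + 34}{-18 + 25} = 3 \cdot \frac{1}{7} \cdot 52 = 3 \cdot \frac{52}{7} = \frac{156}{7}$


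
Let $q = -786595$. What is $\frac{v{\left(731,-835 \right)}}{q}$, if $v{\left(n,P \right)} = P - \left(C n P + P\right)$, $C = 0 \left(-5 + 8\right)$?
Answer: $0$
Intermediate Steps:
$C = 0$ ($C = 0 \cdot 3 = 0$)
$v{\left(n,P \right)} = 0$ ($v{\left(n,P \right)} = P - \left(0 n P + P\right) = P - \left(0 P + P\right) = P - \left(0 + P\right) = P - P = 0$)
$\frac{v{\left(731,-835 \right)}}{q} = \frac{0}{-786595} = 0 \left(- \frac{1}{786595}\right) = 0$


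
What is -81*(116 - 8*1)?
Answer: -8748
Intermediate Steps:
-81*(116 - 8*1) = -81*(116 - 8) = -81*108 = -8748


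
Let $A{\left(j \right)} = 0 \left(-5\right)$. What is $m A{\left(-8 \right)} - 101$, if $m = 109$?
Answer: $-101$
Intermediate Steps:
$A{\left(j \right)} = 0$
$m A{\left(-8 \right)} - 101 = 109 \cdot 0 - 101 = 0 - 101 = -101$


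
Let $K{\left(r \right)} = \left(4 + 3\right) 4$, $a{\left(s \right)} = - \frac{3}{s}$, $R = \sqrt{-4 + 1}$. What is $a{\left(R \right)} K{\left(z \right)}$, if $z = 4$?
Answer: $28 i \sqrt{3} \approx 48.497 i$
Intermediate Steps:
$R = i \sqrt{3}$ ($R = \sqrt{-3} = i \sqrt{3} \approx 1.732 i$)
$K{\left(r \right)} = 28$ ($K{\left(r \right)} = 7 \cdot 4 = 28$)
$a{\left(R \right)} K{\left(z \right)} = - \frac{3}{i \sqrt{3}} \cdot 28 = - 3 \left(- \frac{i \sqrt{3}}{3}\right) 28 = i \sqrt{3} \cdot 28 = 28 i \sqrt{3}$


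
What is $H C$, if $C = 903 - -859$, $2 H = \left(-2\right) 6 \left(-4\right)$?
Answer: $42288$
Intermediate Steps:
$H = 24$ ($H = \frac{\left(-2\right) 6 \left(-4\right)}{2} = \frac{\left(-12\right) \left(-4\right)}{2} = \frac{1}{2} \cdot 48 = 24$)
$C = 1762$ ($C = 903 + 859 = 1762$)
$H C = 24 \cdot 1762 = 42288$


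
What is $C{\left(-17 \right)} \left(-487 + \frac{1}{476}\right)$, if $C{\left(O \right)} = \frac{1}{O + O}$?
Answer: $\frac{231811}{16184} \approx 14.323$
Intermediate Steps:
$C{\left(O \right)} = \frac{1}{2 O}$
$C{\left(-17 \right)} \left(-487 + \frac{1}{476}\right) = \frac{1}{2 \left(-17\right)} \left(-487 + \frac{1}{476}\right) = \frac{1}{2} \left(- \frac{1}{17}\right) \left(-487 + \frac{1}{476}\right) = \left(- \frac{1}{34}\right) \left(- \frac{231811}{476}\right) = \frac{231811}{16184}$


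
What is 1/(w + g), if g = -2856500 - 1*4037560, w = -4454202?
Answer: -1/11348262 ≈ -8.8119e-8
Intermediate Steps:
g = -6894060 (g = -2856500 - 4037560 = -6894060)
1/(w + g) = 1/(-4454202 - 6894060) = 1/(-11348262) = -1/11348262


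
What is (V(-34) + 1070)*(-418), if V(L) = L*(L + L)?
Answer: -1413676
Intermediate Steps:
V(L) = 2*L**2 (V(L) = L*(2*L) = 2*L**2)
(V(-34) + 1070)*(-418) = (2*(-34)**2 + 1070)*(-418) = (2*1156 + 1070)*(-418) = (2312 + 1070)*(-418) = 3382*(-418) = -1413676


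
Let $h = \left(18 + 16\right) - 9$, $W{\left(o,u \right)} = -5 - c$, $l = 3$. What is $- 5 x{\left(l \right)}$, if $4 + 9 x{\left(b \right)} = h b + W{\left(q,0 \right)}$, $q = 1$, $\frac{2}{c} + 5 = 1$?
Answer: $- \frac{665}{18} \approx -36.944$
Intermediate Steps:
$c = - \frac{1}{2}$ ($c = \frac{2}{-5 + 1} = \frac{2}{-4} = 2 \left(- \frac{1}{4}\right) = - \frac{1}{2} \approx -0.5$)
$W{\left(o,u \right)} = - \frac{9}{2}$ ($W{\left(o,u \right)} = -5 - - \frac{1}{2} = -5 + \frac{1}{2} = - \frac{9}{2}$)
$h = 25$ ($h = 34 - 9 = 25$)
$x{\left(b \right)} = - \frac{17}{18} + \frac{25 b}{9}$ ($x{\left(b \right)} = - \frac{4}{9} + \frac{25 b - \frac{9}{2}}{9} = - \frac{4}{9} + \frac{- \frac{9}{2} + 25 b}{9} = - \frac{4}{9} + \left(- \frac{1}{2} + \frac{25 b}{9}\right) = - \frac{17}{18} + \frac{25 b}{9}$)
$- 5 x{\left(l \right)} = - 5 \left(- \frac{17}{18} + \frac{25}{9} \cdot 3\right) = - 5 \left(- \frac{17}{18} + \frac{25}{3}\right) = - \frac{5 \cdot 133}{18} = \left(-1\right) \frac{665}{18} = - \frac{665}{18}$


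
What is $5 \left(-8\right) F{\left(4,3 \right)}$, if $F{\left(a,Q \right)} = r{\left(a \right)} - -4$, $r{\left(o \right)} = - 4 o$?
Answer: $480$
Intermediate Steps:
$F{\left(a,Q \right)} = 4 - 4 a$ ($F{\left(a,Q \right)} = - 4 a - -4 = - 4 a + 4 = 4 - 4 a$)
$5 \left(-8\right) F{\left(4,3 \right)} = 5 \left(-8\right) \left(4 - 16\right) = - 40 \left(4 - 16\right) = \left(-40\right) \left(-12\right) = 480$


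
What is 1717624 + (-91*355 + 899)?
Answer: 1686218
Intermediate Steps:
1717624 + (-91*355 + 899) = 1717624 + (-32305 + 899) = 1717624 - 31406 = 1686218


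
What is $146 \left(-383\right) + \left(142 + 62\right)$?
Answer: $-55714$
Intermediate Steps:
$146 \left(-383\right) + \left(142 + 62\right) = -55918 + 204 = -55714$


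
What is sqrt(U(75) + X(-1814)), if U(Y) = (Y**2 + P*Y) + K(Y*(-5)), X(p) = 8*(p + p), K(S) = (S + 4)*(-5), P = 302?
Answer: sqrt(1106) ≈ 33.257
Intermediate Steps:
K(S) = -20 - 5*S (K(S) = (4 + S)*(-5) = -20 - 5*S)
X(p) = 16*p (X(p) = 8*(2*p) = 16*p)
U(Y) = -20 + Y**2 + 327*Y (U(Y) = (Y**2 + 302*Y) + (-20 - 5*Y*(-5)) = (Y**2 + 302*Y) + (-20 - (-25)*Y) = (Y**2 + 302*Y) + (-20 + 25*Y) = -20 + Y**2 + 327*Y)
sqrt(U(75) + X(-1814)) = sqrt((-20 + 75**2 + 327*75) + 16*(-1814)) = sqrt((-20 + 5625 + 24525) - 29024) = sqrt(30130 - 29024) = sqrt(1106)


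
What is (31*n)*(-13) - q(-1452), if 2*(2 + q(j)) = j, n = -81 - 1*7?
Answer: 36192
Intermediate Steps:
n = -88 (n = -81 - 7 = -88)
q(j) = -2 + j/2
(31*n)*(-13) - q(-1452) = (31*(-88))*(-13) - (-2 + (½)*(-1452)) = -2728*(-13) - (-2 - 726) = 35464 - 1*(-728) = 35464 + 728 = 36192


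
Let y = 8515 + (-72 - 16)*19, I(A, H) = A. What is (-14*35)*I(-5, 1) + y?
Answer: 9293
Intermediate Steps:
y = 6843 (y = 8515 - 88*19 = 8515 - 1672 = 6843)
(-14*35)*I(-5, 1) + y = -14*35*(-5) + 6843 = -490*(-5) + 6843 = 2450 + 6843 = 9293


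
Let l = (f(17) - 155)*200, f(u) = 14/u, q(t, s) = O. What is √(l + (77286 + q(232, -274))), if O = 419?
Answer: 11*√111945/17 ≈ 216.49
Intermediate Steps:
q(t, s) = 419
l = -524200/17 (l = (14/17 - 155)*200 = -2621/17*200 = -524200/17 ≈ -30835.)
√(l + (77286 + q(232, -274))) = √(-524200/17 + (77286 + 419)) = √(-524200/17 + 77705) = √(796785/17) = 11*√111945/17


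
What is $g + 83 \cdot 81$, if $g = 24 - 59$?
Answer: $6688$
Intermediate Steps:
$g = -35$ ($g = 24 - 59 = -35$)
$g + 83 \cdot 81 = -35 + 83 \cdot 81 = -35 + 6723 = 6688$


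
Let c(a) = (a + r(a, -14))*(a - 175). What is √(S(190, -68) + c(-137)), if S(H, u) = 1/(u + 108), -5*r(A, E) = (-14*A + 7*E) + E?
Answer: √62175370/20 ≈ 394.26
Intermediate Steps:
r(A, E) = -8*E/5 + 14*A/5 (r(A, E) = -((-14*A + 7*E) + E)/5 = -(-14*A + 8*E)/5 = -8*E/5 + 14*A/5)
S(H, u) = 1/(108 + u)
c(a) = (-175 + a)*(112/5 + 19*a/5) (c(a) = (a + (-8/5*(-14) + 14*a/5))*(a - 175) = (a + (112/5 + 14*a/5))*(-175 + a) = (112/5 + 19*a/5)*(-175 + a) = (-175 + a)*(112/5 + 19*a/5))
√(S(190, -68) + c(-137)) = √(1/(108 - 68) + (-3920 - 3213/5*(-137) + (19/5)*(-137)²)) = √(1/40 + (-3920 + 440181/5 + (19/5)*18769)) = √(1/40 + (-3920 + 440181/5 + 356611/5)) = √(1/40 + 777192/5) = √(6217537/40) = √62175370/20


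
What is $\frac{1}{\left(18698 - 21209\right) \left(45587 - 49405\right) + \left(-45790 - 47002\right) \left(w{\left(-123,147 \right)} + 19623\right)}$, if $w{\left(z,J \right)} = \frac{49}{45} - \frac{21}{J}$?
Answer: $- \frac{45}{81511119098} \approx -5.5207 \cdot 10^{-10}$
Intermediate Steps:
$w{\left(z,J \right)} = \frac{49}{45} - \frac{21}{J}$ ($w{\left(z,J \right)} = 49 \cdot \frac{1}{45} - \frac{21}{J} = \frac{49}{45} - \frac{21}{J}$)
$\frac{1}{\left(18698 - 21209\right) \left(45587 - 49405\right) + \left(-45790 - 47002\right) \left(w{\left(-123,147 \right)} + 19623\right)} = \frac{1}{\left(18698 - 21209\right) \left(45587 - 49405\right) + \left(-45790 - 47002\right) \left(\left(\frac{49}{45} - \frac{21}{147}\right) + 19623\right)} = \frac{1}{\left(-2511\right) \left(-3818\right) - 92792 \left(\left(\frac{49}{45} - \frac{1}{7}\right) + 19623\right)} = \frac{1}{9586998 - 92792 \left(\left(\frac{49}{45} - \frac{1}{7}\right) + 19623\right)} = \frac{1}{9586998 - 92792 \left(\frac{298}{315} + 19623\right)} = \frac{1}{9586998 - \frac{81942534008}{45}} = \frac{1}{- \frac{81511119098}{45}} = - \frac{45}{81511119098}$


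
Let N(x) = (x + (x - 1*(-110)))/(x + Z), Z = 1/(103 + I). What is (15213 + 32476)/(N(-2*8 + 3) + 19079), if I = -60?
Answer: 4435077/1773745 ≈ 2.5004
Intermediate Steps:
Z = 1/43 (Z = 1/(103 - 60) = 1/43 ≈ 0.023256)
N(x) = (110 + 2*x)/(1/43 + x) (N(x) = (x + (x - 1*(-110)))/(x + 1/43) = (x + (x + 110))/(1/43 + x) = (x + (110 + x))/(1/43 + x) = (110 + 2*x)/(1/43 + x))
(15213 + 32476)/(N(-2*8 + 3) + 19079) = (15213 + 32476)/(86*(55 + (-2*8 + 3))/(1 + 43*(-2*8 + 3)) + 19079) = 47689/(86*(55 + (-16 + 3))/(1 + 43*(-16 + 3)) + 19079) = 47689/(86*(55 - 13)/(1 + 43*(-13)) + 19079) = 47689/(86*42/(1 - 559) + 19079) = 47689/(86*42/(-558) + 19079) = 47689/(86*(-1/558)*42 + 19079) = 47689/(-602/93 + 19079) = 47689/(1773745/93) = 47689*(93/1773745) = 4435077/1773745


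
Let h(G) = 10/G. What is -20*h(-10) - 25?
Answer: -5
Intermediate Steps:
-20*h(-10) - 25 = -200/(-10) - 25 = -200*(-1)/10 - 25 = -20*(-1) - 25 = 20 - 25 = -5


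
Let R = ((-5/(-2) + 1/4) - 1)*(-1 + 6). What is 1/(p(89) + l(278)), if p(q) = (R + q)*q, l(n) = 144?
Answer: 4/35375 ≈ 0.00011307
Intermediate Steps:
R = 35/4 (R = ((-5*(-1/2) + 1*(1/4)) - 1)*5 = ((5/2 + 1/4) - 1)*5 = (11/4 - 1)*5 = (7/4)*5 = 35/4 ≈ 8.7500)
p(q) = q*(35/4 + q) (p(q) = (35/4 + q)*q = q*(35/4 + q))
1/(p(89) + l(278)) = 1/((1/4)*89*(35 + 4*89) + 144) = 1/((1/4)*89*(35 + 356) + 144) = 1/((1/4)*89*391 + 144) = 1/(34799/4 + 144) = 1/(35375/4) = 4/35375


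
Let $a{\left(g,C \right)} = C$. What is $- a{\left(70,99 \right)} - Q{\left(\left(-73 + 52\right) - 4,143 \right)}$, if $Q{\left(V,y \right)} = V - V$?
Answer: $-99$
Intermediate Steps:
$Q{\left(V,y \right)} = 0$
$- a{\left(70,99 \right)} - Q{\left(\left(-73 + 52\right) - 4,143 \right)} = \left(-1\right) 99 - 0 = -99 + 0 = -99$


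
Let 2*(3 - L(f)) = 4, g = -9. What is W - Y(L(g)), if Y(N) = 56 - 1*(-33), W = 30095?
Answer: 30006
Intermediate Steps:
L(f) = 1 (L(f) = 3 - 1/2*4 = 3 - 2 = 1)
Y(N) = 89 (Y(N) = 56 + 33 = 89)
W - Y(L(g)) = 30095 - 1*89 = 30095 - 89 = 30006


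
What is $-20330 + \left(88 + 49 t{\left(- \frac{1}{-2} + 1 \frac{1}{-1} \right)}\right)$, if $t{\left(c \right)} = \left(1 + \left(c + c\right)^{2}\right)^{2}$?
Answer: $-20046$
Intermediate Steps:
$t{\left(c \right)} = \left(1 + 4 c^{2}\right)^{2}$ ($t{\left(c \right)} = \left(1 + \left(2 c\right)^{2}\right)^{2} = \left(1 + 4 c^{2}\right)^{2}$)
$-20330 + \left(88 + 49 t{\left(- \frac{1}{-2} + 1 \frac{1}{-1} \right)}\right) = -20330 + \left(88 + 49 \left(1 + 4 \left(- \frac{1}{-2} + 1 \frac{1}{-1}\right)^{2}\right)^{2}\right) = -20330 + \left(88 + 49 \left(1 + 4 \left(\left(-1\right) \left(- \frac{1}{2}\right) + 1 \left(-1\right)\right)^{2}\right)^{2}\right) = -20330 + \left(88 + 49 \left(1 + 4 \left(\frac{1}{2} - 1\right)^{2}\right)^{2}\right) = -20330 + \left(88 + 49 \left(1 + 4 \left(- \frac{1}{2}\right)^{2}\right)^{2}\right) = -20330 + \left(88 + 49 \left(1 + 4 \cdot \frac{1}{4}\right)^{2}\right) = -20330 + \left(88 + 49 \left(1 + 1\right)^{2}\right) = -20330 + \left(88 + 49 \cdot 2^{2}\right) = -20330 + \left(88 + 49 \cdot 4\right) = -20330 + \left(88 + 196\right) = -20330 + 284 = -20046$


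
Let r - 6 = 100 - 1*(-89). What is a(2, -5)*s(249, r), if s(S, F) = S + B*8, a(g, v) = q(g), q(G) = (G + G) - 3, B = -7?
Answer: 193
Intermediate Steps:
q(G) = -3 + 2*G (q(G) = 2*G - 3 = -3 + 2*G)
a(g, v) = -3 + 2*g
r = 195 (r = 6 + (100 - 1*(-89)) = 6 + (100 + 89) = 6 + 189 = 195)
s(S, F) = -56 + S (s(S, F) = S - 7*8 = S - 56 = -56 + S)
a(2, -5)*s(249, r) = (-3 + 2*2)*(-56 + 249) = (-3 + 4)*193 = 1*193 = 193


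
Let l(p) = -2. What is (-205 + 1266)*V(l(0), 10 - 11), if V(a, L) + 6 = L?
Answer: -7427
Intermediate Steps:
V(a, L) = -6 + L
(-205 + 1266)*V(l(0), 10 - 11) = (-205 + 1266)*(-6 + (10 - 11)) = 1061*(-6 - 1) = 1061*(-7) = -7427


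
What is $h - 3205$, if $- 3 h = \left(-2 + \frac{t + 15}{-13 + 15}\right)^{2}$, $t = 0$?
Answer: $- \frac{38581}{12} \approx -3215.1$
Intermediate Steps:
$h = - \frac{121}{12}$ ($h = - \frac{\left(-2 + \frac{0 + 15}{-13 + 15}\right)^{2}}{3} = - \frac{\left(-2 + \frac{15}{2}\right)^{2}}{3} = - \frac{\left(\frac{11}{2}\right)^{2}}{3} = \left(- \frac{1}{3}\right) \frac{121}{4} = - \frac{121}{12} \approx -10.083$)
$h - 3205 = - \frac{121}{12} - 3205 = - \frac{38581}{12}$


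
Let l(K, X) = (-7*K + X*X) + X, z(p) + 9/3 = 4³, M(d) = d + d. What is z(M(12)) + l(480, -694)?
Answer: 477643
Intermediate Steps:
M(d) = 2*d
z(p) = 61 (z(p) = -3 + 4³ = -3 + 64 = 61)
l(K, X) = X + X² - 7*K (l(K, X) = (-7*K + X²) + X = (X² - 7*K) + X = X + X² - 7*K)
z(M(12)) + l(480, -694) = 61 + (-694 + (-694)² - 7*480) = 61 + (-694 + 481636 - 3360) = 61 + 477582 = 477643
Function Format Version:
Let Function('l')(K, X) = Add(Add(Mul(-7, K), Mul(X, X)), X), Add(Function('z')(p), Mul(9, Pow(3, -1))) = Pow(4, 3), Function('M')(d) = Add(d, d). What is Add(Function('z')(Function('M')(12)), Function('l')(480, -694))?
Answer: 477643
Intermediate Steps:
Function('M')(d) = Mul(2, d)
Function('z')(p) = 61 (Function('z')(p) = Add(-3, Pow(4, 3)) = Add(-3, 64) = 61)
Function('l')(K, X) = Add(X, Pow(X, 2), Mul(-7, K)) (Function('l')(K, X) = Add(Add(Mul(-7, K), Pow(X, 2)), X) = Add(Add(Pow(X, 2), Mul(-7, K)), X) = Add(X, Pow(X, 2), Mul(-7, K)))
Add(Function('z')(Function('M')(12)), Function('l')(480, -694)) = Add(61, Add(-694, Pow(-694, 2), Mul(-7, 480))) = Add(61, Add(-694, 481636, -3360)) = Add(61, 477582) = 477643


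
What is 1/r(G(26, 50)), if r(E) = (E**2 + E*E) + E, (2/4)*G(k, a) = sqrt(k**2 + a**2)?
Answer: 2/50815 - sqrt(794)/161388440 ≈ 3.9184e-5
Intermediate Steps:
G(k, a) = 2*sqrt(a**2 + k**2) (G(k, a) = 2*sqrt(k**2 + a**2) = 2*sqrt(a**2 + k**2))
r(E) = E + 2*E**2 (r(E) = (E**2 + E**2) + E = 2*E**2 + E = E + 2*E**2)
1/r(G(26, 50)) = 1/((2*sqrt(50**2 + 26**2))*(1 + 2*(2*sqrt(50**2 + 26**2)))) = 1/((2*sqrt(2500 + 676))*(1 + 2*(2*sqrt(2500 + 676)))) = 1/((2*sqrt(3176))*(1 + 2*(2*sqrt(3176)))) = 1/((2*(2*sqrt(794)))*(1 + 2*(2*(2*sqrt(794))))) = 1/((4*sqrt(794))*(1 + 2*(4*sqrt(794)))) = 1/((4*sqrt(794))*(1 + 8*sqrt(794))) = 1/(4*sqrt(794)*(1 + 8*sqrt(794))) = sqrt(794)/(3176*(1 + 8*sqrt(794)))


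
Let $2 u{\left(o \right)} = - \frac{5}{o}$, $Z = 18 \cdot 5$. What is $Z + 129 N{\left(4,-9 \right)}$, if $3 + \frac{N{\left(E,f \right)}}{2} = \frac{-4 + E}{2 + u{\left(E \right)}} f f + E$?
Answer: $348$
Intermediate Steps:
$Z = 90$
$u{\left(o \right)} = - \frac{5}{2 o}$ ($u{\left(o \right)} = \frac{\left(-5\right) \frac{1}{o}}{2} = - \frac{5}{2 o}$)
$N{\left(E,f \right)} = -6 + 2 E + \frac{2 f^{2} \left(-4 + E\right)}{2 - \frac{5}{2 E}}$ ($N{\left(E,f \right)} = -6 + 2 \left(\frac{-4 + E}{2 - \frac{5}{2 E}} f f + E\right) = -6 + 2 \left(\frac{f \left(-4 + E\right)}{2 - \frac{5}{2 E}} f + E\right) = -6 + 2 \left(\frac{f^{2} \left(-4 + E\right)}{2 - \frac{5}{2 E}} + E\right) = -6 + 2 \left(E + \frac{f^{2} \left(-4 + E\right)}{2 - \frac{5}{2 E}}\right) = -6 + \left(2 E + \frac{2 f^{2} \left(-4 + E\right)}{2 - \frac{5}{2 E}}\right) = -6 + 2 E + \frac{2 f^{2} \left(-4 + E\right)}{2 - \frac{5}{2 E}}$)
$Z + 129 N{\left(4,-9 \right)} = 90 + 129 \frac{2 \left(15 + 4 \left(-17 - 8 \left(-9\right)^{2} + 4 \cdot 4 + 2 \cdot 4 \left(-9\right)^{2}\right)\right)}{-5 + 4 \cdot 4} = 90 + 129 \frac{2 \left(15 + 4 \left(-17 - 648 + 16 + 2 \cdot 4 \cdot 81\right)\right)}{-5 + 16} = 90 + 129 \frac{2 \left(15 + 4 \left(-17 - 648 + 16 + 648\right)\right)}{11} = 90 + 129 \cdot 2 \cdot \frac{1}{11} \left(15 + 4 \left(-1\right)\right) = 90 + 129 \cdot 2 \cdot \frac{1}{11} \left(15 - 4\right) = 90 + 129 \cdot 2 \cdot \frac{1}{11} \cdot 11 = 90 + 129 \cdot 2 = 90 + 258 = 348$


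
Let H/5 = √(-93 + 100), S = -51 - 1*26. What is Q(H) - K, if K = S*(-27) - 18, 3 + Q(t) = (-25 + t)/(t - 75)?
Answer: -224942/109 - 5*√7/109 ≈ -2063.8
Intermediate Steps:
S = -77 (S = -51 - 26 = -77)
H = 5*√7 (H = 5*√(-93 + 100) = 5*√7 ≈ 13.229)
Q(t) = -3 + (-25 + t)/(-75 + t) (Q(t) = -3 + (-25 + t)/(t - 75) = -3 + (-25 + t)/(-75 + t))
K = 2061 (K = -77*(-27) - 18 = 2079 - 18 = 2061)
Q(H) - K = 2*(100 - 5*√7)/(-75 + 5*√7) - 1*2061 = 2*(100 - 5*√7)/(-75 + 5*√7) - 2061 = -2061 + 2*(100 - 5*√7)/(-75 + 5*√7)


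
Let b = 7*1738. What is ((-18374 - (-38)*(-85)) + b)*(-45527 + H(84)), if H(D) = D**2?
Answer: 363089298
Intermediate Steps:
b = 12166
((-18374 - (-38)*(-85)) + b)*(-45527 + H(84)) = ((-18374 - (-38)*(-85)) + 12166)*(-45527 + 84**2) = ((-18374 - 1*3230) + 12166)*(-45527 + 7056) = ((-18374 - 3230) + 12166)*(-38471) = (-21604 + 12166)*(-38471) = -9438*(-38471) = 363089298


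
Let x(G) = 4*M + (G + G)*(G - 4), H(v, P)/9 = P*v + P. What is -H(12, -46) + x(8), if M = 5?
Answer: 5466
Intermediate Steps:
H(v, P) = 9*P + 9*P*v (H(v, P) = 9*(P*v + P) = 9*(P + P*v) = 9*P + 9*P*v)
x(G) = 20 + 2*G*(-4 + G) (x(G) = 4*5 + (G + G)*(G - 4) = 20 + (2*G)*(-4 + G) = 20 + 2*G*(-4 + G))
-H(12, -46) + x(8) = -9*(-46)*(1 + 12) + (20 - 8*8 + 2*8²) = -9*(-46)*13 + (20 - 64 + 2*64) = -1*(-5382) + (20 - 64 + 128) = 5382 + 84 = 5466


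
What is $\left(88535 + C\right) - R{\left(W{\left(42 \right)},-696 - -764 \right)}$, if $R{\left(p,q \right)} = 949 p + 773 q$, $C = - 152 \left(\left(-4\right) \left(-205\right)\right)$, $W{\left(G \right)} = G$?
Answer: $-128527$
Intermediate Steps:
$C = -124640$ ($C = \left(-152\right) 820 = -124640$)
$R{\left(p,q \right)} = 773 q + 949 p$
$\left(88535 + C\right) - R{\left(W{\left(42 \right)},-696 - -764 \right)} = \left(88535 - 124640\right) - \left(773 \left(-696 - -764\right) + 949 \cdot 42\right) = -36105 - \left(773 \left(-696 + 764\right) + 39858\right) = -36105 - \left(773 \cdot 68 + 39858\right) = -36105 - \left(52564 + 39858\right) = -36105 - 92422 = -128527$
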